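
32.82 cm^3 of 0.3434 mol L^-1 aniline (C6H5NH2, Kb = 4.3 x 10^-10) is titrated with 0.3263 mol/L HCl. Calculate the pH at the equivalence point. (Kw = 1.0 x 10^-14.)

2.70

n(C6H5NH2) = 0.3434 x 0.03282 = 0.01127 mol; V(HCl) at equivalence = 0.01127/0.3263 = 0.03454 L.
At equivalence the base is fully converted to C6H5NH3+; total volume = 0.06736 L, so [C6H5NH3+] = 0.01127/0.06736 = 0.1673 M.
Ka(C6H5NH3+) = Kw/Kb = 1.0e-14 / 4.3 x 10^-10 = 2.33e-5.
[H^+] = sqrt(Ka x [C6H5NH3+]) = sqrt(2.33e-5 x 0.1673) = 0.00197 M.
pH = -log(0.00197) = 2.70.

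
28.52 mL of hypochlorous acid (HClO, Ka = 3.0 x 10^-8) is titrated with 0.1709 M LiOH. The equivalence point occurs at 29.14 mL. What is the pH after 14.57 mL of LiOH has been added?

7.52

14.57 mL is exactly half the equivalence volume (29.14/2), i.e. the half-equivalence point.
There, n(HA) = n(A^-), so pH = pKa = -log(3.0 x 10^-8) = 7.52.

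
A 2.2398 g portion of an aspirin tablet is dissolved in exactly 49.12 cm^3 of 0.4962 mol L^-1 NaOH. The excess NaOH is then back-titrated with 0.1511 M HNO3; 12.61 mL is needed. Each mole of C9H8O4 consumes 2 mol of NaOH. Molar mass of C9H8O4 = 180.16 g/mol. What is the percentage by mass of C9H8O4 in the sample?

90.4%

Total n(NaOH) added = 0.4962 x 0.04912 = 0.02437 mol.
n(HNO3) used = 0.1511 x 0.01261 = 0.001905 mol, which equals the excess n(NaOH).
So n(NaOH) consumed by the sample = 0.02437 - 0.001905 = 0.02247 mol.
n(C9H8O4) = 0.02247 / 2 = 0.01123 mol.
mass C9H8O4 = 0.01123 x 180.16 = 2.024 g, so %C9H8O4 = 2.024/2.2398 x 100 = 90.4%.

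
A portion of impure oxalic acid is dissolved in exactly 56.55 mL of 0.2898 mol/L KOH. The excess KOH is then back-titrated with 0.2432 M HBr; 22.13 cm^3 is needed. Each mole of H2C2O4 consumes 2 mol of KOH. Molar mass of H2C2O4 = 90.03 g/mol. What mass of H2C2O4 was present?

Total n(KOH) added = 0.2898 x 0.05655 = 0.01639 mol.
n(HBr) used = 0.2432 x 0.02213 = 0.005382 mol, which equals the excess n(KOH).
So n(KOH) consumed by the sample = 0.01639 - 0.005382 = 0.01101 mol.
n(H2C2O4) = 0.01101 / 2 = 0.005503 mol.
mass = 0.005503 mol x 90.03 g/mol = 0.495 g.

0.495 g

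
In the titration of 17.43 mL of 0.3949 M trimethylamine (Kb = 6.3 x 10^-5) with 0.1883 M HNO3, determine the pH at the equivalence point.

5.35

n((CH3)3N) = 0.3949 x 0.01743 = 0.006883 mol; V(HNO3) at equivalence = 0.006883/0.1883 = 0.03655 L.
At equivalence the base is fully converted to (CH3)3NH+; total volume = 0.05398 L, so [(CH3)3NH+] = 0.006883/0.05398 = 0.1275 M.
Ka((CH3)3NH+) = Kw/Kb = 1.0e-14 / 6.3 x 10^-5 = 1.59e-10.
[H^+] = sqrt(Ka x [(CH3)3NH+]) = sqrt(1.59e-10 x 0.1275) = 4.50e-6 M.
pH = -log(4.50e-6) = 5.35.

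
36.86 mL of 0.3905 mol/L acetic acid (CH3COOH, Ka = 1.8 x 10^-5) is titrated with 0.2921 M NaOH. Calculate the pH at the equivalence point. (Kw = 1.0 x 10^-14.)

n(CH3COOH) = 0.3905 x 0.03686 = 0.01439 mol; V(NaOH) at equivalence = 0.01439/0.2921 = 0.04928 L.
At equivalence all the acid is converted to CH3COO-; total volume = 0.03686 + 0.04928 = 0.08614 L, so [CH3COO-] = 0.01439/0.08614 = 0.1671 M.
Kb = Kw/Ka = 1.0e-14 / 1.8 x 10^-5 = 5.56e-10.
[OH^-] = sqrt(Kb x [CH3COO-]) = sqrt(5.56e-10 x 0.1671) = 9.64e-6 M.
pOH = 5.02, so pH = 14.00 - 5.02 = 8.98.

8.98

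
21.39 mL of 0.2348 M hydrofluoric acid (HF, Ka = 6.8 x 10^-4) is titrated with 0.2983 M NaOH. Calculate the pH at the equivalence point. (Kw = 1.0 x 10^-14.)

n(HF) = 0.2348 x 0.02139 = 0.005022 mol; V(NaOH) at equivalence = 0.005022/0.2983 = 0.01684 L.
At equivalence all the acid is converted to F-; total volume = 0.02139 + 0.01684 = 0.03823 L, so [F-] = 0.005022/0.03823 = 0.1314 M.
Kb = Kw/Ka = 1.0e-14 / 6.8 x 10^-4 = 1.47e-11.
[OH^-] = sqrt(Kb x [F-]) = sqrt(1.47e-11 x 0.1314) = 1.39e-6 M.
pOH = 5.86, so pH = 14.00 - 5.86 = 8.14.

8.14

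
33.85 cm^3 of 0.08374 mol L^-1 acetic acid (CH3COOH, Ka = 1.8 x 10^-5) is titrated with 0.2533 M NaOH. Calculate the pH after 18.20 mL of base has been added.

n(acid) = 0.08374 x 0.03385 = 0.002835 mol; n(NaOH) added = 0.2533 x 0.01820 = 0.004610 mol.
Base is in excess by 0.004610 - 0.002835 = 0.001775 mol in a total volume of 0.05205 L.
[OH^-] = 0.001775/0.05205 = 0.03411 M, so pOH = 1.47 and pH = 14.00 - 1.47 = 12.53.

12.53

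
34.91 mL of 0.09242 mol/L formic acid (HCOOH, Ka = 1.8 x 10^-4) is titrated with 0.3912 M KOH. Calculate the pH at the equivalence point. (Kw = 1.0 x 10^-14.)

8.31

n(HCOOH) = 0.09242 x 0.03491 = 0.003226 mol; V(KOH) at equivalence = 0.003226/0.3912 = 0.008247 L.
At equivalence all the acid is converted to HCOO-; total volume = 0.03491 + 0.008247 = 0.04316 L, so [HCOO-] = 0.003226/0.04316 = 0.07476 M.
Kb = Kw/Ka = 1.0e-14 / 1.8 x 10^-4 = 5.56e-11.
[OH^-] = sqrt(Kb x [HCOO-]) = sqrt(5.56e-11 x 0.07476) = 2.04e-6 M.
pOH = 5.69, so pH = 14.00 - 5.69 = 8.31.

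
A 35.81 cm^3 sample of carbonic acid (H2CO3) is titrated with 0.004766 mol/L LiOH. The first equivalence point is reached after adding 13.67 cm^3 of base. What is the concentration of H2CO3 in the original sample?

n(LiOH) = 0.004766 x 0.01367 = 6.515e-5 mol.
At the first equivalence point, 1 mol OH^- react per mol H2CO3, so n(H2CO3) = 6.515e-5 / 1 = 6.515e-5 mol.
[H2CO3] = 6.515e-5 / 0.03581 L = 0.00182 M.

0.00182 M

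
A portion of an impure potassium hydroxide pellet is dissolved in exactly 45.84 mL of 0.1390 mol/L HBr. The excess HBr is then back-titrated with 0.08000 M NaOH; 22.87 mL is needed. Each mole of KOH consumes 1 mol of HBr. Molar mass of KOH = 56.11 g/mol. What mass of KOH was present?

0.255 g

Total n(HBr) added = 0.1390 x 0.04584 = 0.006372 mol.
n(NaOH) used = 0.08000 x 0.02287 = 0.001830 mol, which equals the excess n(HBr).
So n(HBr) consumed by the sample = 0.006372 - 0.001830 = 0.004542 mol.
n(KOH) = 0.004542 / 1 = 0.004542 mol.
mass = 0.004542 mol x 56.11 g/mol = 0.255 g.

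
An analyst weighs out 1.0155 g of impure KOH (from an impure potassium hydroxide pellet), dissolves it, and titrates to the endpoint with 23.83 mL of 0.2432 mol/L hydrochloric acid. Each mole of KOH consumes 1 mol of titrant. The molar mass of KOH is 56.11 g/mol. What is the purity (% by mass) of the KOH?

32.0%

n(HCl) = 0.2432 x 0.02383 = 0.005795 mol.
n(KOH) = 0.005795 / 1 = 0.005795 mol.
mass of KOH = 0.005795 x 56.11 = 0.3252 g.
% purity = 0.3252 / 1.0155 x 100 = 32.0%.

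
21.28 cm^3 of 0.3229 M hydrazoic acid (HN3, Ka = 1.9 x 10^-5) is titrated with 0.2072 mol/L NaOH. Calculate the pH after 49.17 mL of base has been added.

n(acid) = 0.3229 x 0.02128 = 0.006871 mol; n(NaOH) added = 0.2072 x 0.04917 = 0.01019 mol.
Base is in excess by 0.01019 - 0.006871 = 0.003317 mol in a total volume of 0.07045 L.
[OH^-] = 0.003317/0.07045 = 0.04708 M, so pOH = 1.33 and pH = 14.00 - 1.33 = 12.67.

12.67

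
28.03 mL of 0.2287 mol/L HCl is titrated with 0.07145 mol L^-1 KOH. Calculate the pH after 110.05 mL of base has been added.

12.02

n(acid) = 0.2287 x 0.02803 = 0.006410 mol; n(KOH) added = 0.07145 x 0.1100 = 0.007863 mol.
Base is in excess by 0.007863 - 0.006410 = 0.001453 mol in a total volume of 0.1381 L.
[OH^-] = 0.001453/0.1381 = 0.01052 M, so pOH = 1.98 and pH = 14.00 - 1.98 = 12.02.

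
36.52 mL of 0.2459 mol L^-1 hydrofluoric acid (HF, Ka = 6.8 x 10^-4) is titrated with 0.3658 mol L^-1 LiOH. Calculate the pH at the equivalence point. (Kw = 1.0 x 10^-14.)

8.17

n(HF) = 0.2459 x 0.03652 = 0.008980 mol; V(LiOH) at equivalence = 0.008980/0.3658 = 0.02455 L.
At equivalence all the acid is converted to F-; total volume = 0.03652 + 0.02455 = 0.06107 L, so [F-] = 0.008980/0.06107 = 0.1470 M.
Kb = Kw/Ka = 1.0e-14 / 6.8 x 10^-4 = 1.47e-11.
[OH^-] = sqrt(Kb x [F-]) = sqrt(1.47e-11 x 0.1470) = 1.47e-6 M.
pOH = 5.83, so pH = 14.00 - 5.83 = 8.17.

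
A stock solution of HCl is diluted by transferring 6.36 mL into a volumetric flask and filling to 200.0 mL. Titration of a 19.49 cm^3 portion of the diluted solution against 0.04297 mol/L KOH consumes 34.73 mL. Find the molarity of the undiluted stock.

2.41 M

n(KOH) = 0.04297 x 0.03473 = 0.001492 mol.
n(HCl) in the aliquot = 0.001492 mol.
[diluted HCl] = 0.001492 / 0.01949 = 0.07657 M.
Dilution factor = 200.0/6.360 = 31.45, so [stock] = 0.07657 x 31.45 = 2.41 M.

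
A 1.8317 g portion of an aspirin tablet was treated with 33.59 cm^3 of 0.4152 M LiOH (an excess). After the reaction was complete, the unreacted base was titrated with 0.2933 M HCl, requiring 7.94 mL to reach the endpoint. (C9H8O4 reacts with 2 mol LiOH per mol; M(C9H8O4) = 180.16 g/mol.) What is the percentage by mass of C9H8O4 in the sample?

57.1%

Total n(LiOH) added = 0.4152 x 0.03359 = 0.01395 mol.
n(HCl) used = 0.2933 x 0.007940 = 0.002329 mol, which equals the excess n(LiOH).
So n(LiOH) consumed by the sample = 0.01395 - 0.002329 = 0.01162 mol.
n(C9H8O4) = 0.01162 / 2 = 0.005809 mol.
mass C9H8O4 = 0.005809 x 180.16 = 1.047 g, so %C9H8O4 = 1.047/1.8317 x 100 = 57.1%.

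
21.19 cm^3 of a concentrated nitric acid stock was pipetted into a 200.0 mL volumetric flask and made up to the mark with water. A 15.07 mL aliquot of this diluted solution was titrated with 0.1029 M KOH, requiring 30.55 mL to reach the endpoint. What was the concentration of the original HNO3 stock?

1.97 M

n(KOH) = 0.1029 x 0.03055 = 0.003144 mol.
n(HNO3) in the aliquot = 0.003144 mol.
[diluted HNO3] = 0.003144 / 0.01507 = 0.2086 M.
Dilution factor = 200.0/21.19 = 9.438, so [stock] = 0.2086 x 9.438 = 1.97 M.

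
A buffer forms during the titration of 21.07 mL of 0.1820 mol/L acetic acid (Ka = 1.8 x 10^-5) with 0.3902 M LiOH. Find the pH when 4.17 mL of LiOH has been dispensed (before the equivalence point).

Initial n(CH3COOH) = 0.1820 x 0.02107 = 0.003835 mol.
n(LiOH) added = 0.3902 x 0.004170 = 0.001627 mol, converting that many moles of CH3COOH to CH3COO-.
Remaining n(CH3COOH) = 0.002208 mol; n(CH3COO-) = 0.001627 mol.
By Henderson-Hasselbalch, pH = pKa + log([A^-]/[HA]) = 4.74 + log(0.001627/0.002208) = 4.74 + (-0.13) = 4.61.

4.61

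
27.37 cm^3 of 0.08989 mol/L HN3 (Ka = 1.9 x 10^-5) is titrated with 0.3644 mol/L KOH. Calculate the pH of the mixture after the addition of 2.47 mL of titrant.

Initial n(HN3) = 0.08989 x 0.02737 = 0.002460 mol.
n(KOH) added = 0.3644 x 0.002470 = 0.0009001 mol, converting that many moles of HN3 to N3-.
Remaining n(HN3) = 0.001560 mol; n(N3-) = 0.0009001 mol.
By Henderson-Hasselbalch, pH = pKa + log([A^-]/[HA]) = 4.72 + log(0.0009001/0.001560) = 4.72 + (-0.24) = 4.48.

4.48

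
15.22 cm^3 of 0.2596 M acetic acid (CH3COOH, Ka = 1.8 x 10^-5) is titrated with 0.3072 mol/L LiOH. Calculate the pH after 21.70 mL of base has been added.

12.87

n(acid) = 0.2596 x 0.01522 = 0.003951 mol; n(LiOH) added = 0.3072 x 0.02170 = 0.006666 mol.
Base is in excess by 0.006666 - 0.003951 = 0.002715 mol in a total volume of 0.03692 L.
[OH^-] = 0.002715/0.03692 = 0.07354 M, so pOH = 1.13 and pH = 14.00 - 1.13 = 12.87.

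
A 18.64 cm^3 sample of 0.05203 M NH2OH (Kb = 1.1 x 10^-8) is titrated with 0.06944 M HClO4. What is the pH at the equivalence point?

3.78

n(NH2OH) = 0.05203 x 0.01864 = 0.0009698 mol; V(HClO4) at equivalence = 0.0009698/0.06944 = 0.01397 L.
At equivalence the base is fully converted to NH3OH+; total volume = 0.03261 L, so [NH3OH+] = 0.0009698/0.03261 = 0.02974 M.
Ka(NH3OH+) = Kw/Kb = 1.0e-14 / 1.1 x 10^-8 = 9.09e-7.
[H^+] = sqrt(Ka x [NH3OH+]) = sqrt(9.09e-7 x 0.02974) = 0.000164 M.
pH = -log(0.000164) = 3.78.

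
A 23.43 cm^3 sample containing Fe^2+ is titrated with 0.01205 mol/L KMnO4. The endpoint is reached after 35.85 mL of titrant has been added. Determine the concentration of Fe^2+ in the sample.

0.0922 M

n(KMnO4) = 0.01205 x 0.03585 = 0.0004320 mol.
From the balanced equation, 1 mol KMnO4 reacts with 5 mol Fe^2+, so n(Fe^2+) = 0.0004320 x 5/1 = 0.002160 mol.
[Fe^2+] = 0.002160 / 0.02343 L = 0.0922 M.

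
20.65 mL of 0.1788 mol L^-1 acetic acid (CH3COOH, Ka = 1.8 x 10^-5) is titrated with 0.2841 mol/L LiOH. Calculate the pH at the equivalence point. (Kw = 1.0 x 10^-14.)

n(CH3COOH) = 0.1788 x 0.02065 = 0.003692 mol; V(LiOH) at equivalence = 0.003692/0.2841 = 0.01300 L.
At equivalence all the acid is converted to CH3COO-; total volume = 0.02065 + 0.01300 = 0.03365 L, so [CH3COO-] = 0.003692/0.03365 = 0.1097 M.
Kb = Kw/Ka = 1.0e-14 / 1.8 x 10^-5 = 5.56e-10.
[OH^-] = sqrt(Kb x [CH3COO-]) = sqrt(5.56e-10 x 0.1097) = 7.81e-6 M.
pOH = 5.11, so pH = 14.00 - 5.11 = 8.89.

8.89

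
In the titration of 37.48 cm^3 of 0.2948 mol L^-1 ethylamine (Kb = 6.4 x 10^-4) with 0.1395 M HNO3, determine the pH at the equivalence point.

5.91

n(C2H5NH2) = 0.2948 x 0.03748 = 0.01105 mol; V(HNO3) at equivalence = 0.01105/0.1395 = 0.07921 L.
At equivalence the base is fully converted to C2H5NH3+; total volume = 0.1167 L, so [C2H5NH3+] = 0.01105/0.1167 = 0.09469 M.
Ka(C2H5NH3+) = Kw/Kb = 1.0e-14 / 6.4 x 10^-4 = 1.56e-11.
[H^+] = sqrt(Ka x [C2H5NH3+]) = sqrt(1.56e-11 x 0.09469) = 1.22e-6 M.
pH = -log(1.22e-6) = 5.91.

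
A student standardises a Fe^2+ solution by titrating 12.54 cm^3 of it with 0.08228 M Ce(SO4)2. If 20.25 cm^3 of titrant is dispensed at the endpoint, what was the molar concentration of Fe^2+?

0.133 M

n(Ce(SO4)2) = 0.08228 x 0.02025 = 0.001666 mol.
From the balanced equation, 1 mol Ce(SO4)2 reacts with 1 mol Fe^2+, so n(Fe^2+) = 0.001666 x 1/1 = 0.001666 mol.
[Fe^2+] = 0.001666 / 0.01254 L = 0.133 M.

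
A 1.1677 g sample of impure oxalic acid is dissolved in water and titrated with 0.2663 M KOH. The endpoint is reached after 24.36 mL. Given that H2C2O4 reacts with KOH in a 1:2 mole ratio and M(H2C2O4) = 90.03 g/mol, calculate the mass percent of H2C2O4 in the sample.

25.0%

n(KOH) = 0.2663 x 0.02436 = 0.006487 mol.
n(H2C2O4) = 0.006487 / 2 = 0.003244 mol.
mass of H2C2O4 = 0.003244 x 90.03 = 0.2920 g.
% purity = 0.2920 / 1.1677 x 100 = 25.0%.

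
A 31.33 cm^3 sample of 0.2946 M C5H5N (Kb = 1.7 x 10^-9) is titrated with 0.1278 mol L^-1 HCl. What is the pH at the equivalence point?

n(C5H5N) = 0.2946 x 0.03133 = 0.009230 mol; V(HCl) at equivalence = 0.009230/0.1278 = 0.07222 L.
At equivalence the base is fully converted to C5H5NH+; total volume = 0.1036 L, so [C5H5NH+] = 0.009230/0.1036 = 0.08913 M.
Ka(C5H5NH+) = Kw/Kb = 1.0e-14 / 1.7 x 10^-9 = 5.88e-6.
[H^+] = sqrt(Ka x [C5H5NH+]) = sqrt(5.88e-6 x 0.08913) = 0.000724 M.
pH = -log(0.000724) = 3.14.

3.14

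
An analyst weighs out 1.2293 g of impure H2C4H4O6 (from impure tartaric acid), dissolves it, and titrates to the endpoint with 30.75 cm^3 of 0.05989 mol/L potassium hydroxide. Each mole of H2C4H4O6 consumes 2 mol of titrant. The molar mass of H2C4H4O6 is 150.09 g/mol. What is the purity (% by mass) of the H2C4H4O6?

n(KOH) = 0.05989 x 0.03075 = 0.001842 mol.
n(H2C4H4O6) = 0.001842 / 2 = 0.0009208 mol.
mass of H2C4H4O6 = 0.0009208 x 150.09 = 0.1382 g.
% purity = 0.1382 / 1.2293 x 100 = 11.2%.

11.2%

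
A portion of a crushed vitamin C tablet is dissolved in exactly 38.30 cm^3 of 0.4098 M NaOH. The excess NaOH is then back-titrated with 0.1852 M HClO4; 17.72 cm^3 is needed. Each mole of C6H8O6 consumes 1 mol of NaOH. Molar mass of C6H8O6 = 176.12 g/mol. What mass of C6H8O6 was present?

2.19 g

Total n(NaOH) added = 0.4098 x 0.03830 = 0.01570 mol.
n(HClO4) used = 0.1852 x 0.01772 = 0.003282 mol, which equals the excess n(NaOH).
So n(NaOH) consumed by the sample = 0.01570 - 0.003282 = 0.01241 mol.
n(C6H8O6) = 0.01241 / 1 = 0.01241 mol.
mass = 0.01241 mol x 176.12 g/mol = 2.19 g.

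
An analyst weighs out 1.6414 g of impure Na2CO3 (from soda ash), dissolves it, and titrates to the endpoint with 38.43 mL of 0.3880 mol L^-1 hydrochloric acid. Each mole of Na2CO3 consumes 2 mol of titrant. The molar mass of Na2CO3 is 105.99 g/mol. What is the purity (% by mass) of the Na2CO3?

48.1%

n(HCl) = 0.3880 x 0.03843 = 0.01491 mol.
n(Na2CO3) = 0.01491 / 2 = 0.007455 mol.
mass of Na2CO3 = 0.007455 x 105.99 = 0.7902 g.
% purity = 0.7902 / 1.6414 x 100 = 48.1%.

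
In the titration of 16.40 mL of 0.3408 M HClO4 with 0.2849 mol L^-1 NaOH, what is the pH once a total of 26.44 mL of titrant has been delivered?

12.66

n(acid) = 0.3408 x 0.01640 = 0.005589 mol; n(NaOH) added = 0.2849 x 0.02644 = 0.007533 mol.
Base is in excess by 0.007533 - 0.005589 = 0.001944 mol in a total volume of 0.04284 L.
[OH^-] = 0.001944/0.04284 = 0.04537 M, so pOH = 1.34 and pH = 14.00 - 1.34 = 12.66.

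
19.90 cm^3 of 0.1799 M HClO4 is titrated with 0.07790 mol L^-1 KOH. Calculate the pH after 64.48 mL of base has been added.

n(acid) = 0.1799 x 0.01990 = 0.003580 mol; n(KOH) added = 0.07790 x 0.06448 = 0.005023 mol.
Base is in excess by 0.005023 - 0.003580 = 0.001443 mol in a total volume of 0.08438 L.
[OH^-] = 0.001443/0.08438 = 0.01710 M, so pOH = 1.77 and pH = 14.00 - 1.77 = 12.23.

12.23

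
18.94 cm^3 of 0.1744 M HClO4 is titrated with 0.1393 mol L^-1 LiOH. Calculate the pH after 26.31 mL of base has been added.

n(acid) = 0.1744 x 0.01894 = 0.003303 mol; n(LiOH) added = 0.1393 x 0.02631 = 0.003665 mol.
Base is in excess by 0.003665 - 0.003303 = 0.0003618 mol in a total volume of 0.04525 L.
[OH^-] = 0.0003618/0.04525 = 0.007997 M, so pOH = 2.10 and pH = 14.00 - 2.10 = 11.90.

11.90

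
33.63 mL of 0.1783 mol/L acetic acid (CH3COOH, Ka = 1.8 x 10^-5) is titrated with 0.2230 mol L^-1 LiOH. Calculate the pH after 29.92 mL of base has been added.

n(acid) = 0.1783 x 0.03363 = 0.005996 mol; n(LiOH) added = 0.2230 x 0.02992 = 0.006672 mol.
Base is in excess by 0.006672 - 0.005996 = 0.0006759 mol in a total volume of 0.06355 L.
[OH^-] = 0.0006759/0.06355 = 0.01064 M, so pOH = 1.97 and pH = 14.00 - 1.97 = 12.03.

12.03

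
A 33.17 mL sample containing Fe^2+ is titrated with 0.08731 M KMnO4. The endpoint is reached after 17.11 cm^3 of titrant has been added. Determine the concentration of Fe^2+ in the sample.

n(KMnO4) = 0.08731 x 0.01711 = 0.001494 mol.
From the balanced equation, 1 mol KMnO4 reacts with 5 mol Fe^2+, so n(Fe^2+) = 0.001494 x 5/1 = 0.007469 mol.
[Fe^2+] = 0.007469 / 0.03317 L = 0.225 M.

0.225 M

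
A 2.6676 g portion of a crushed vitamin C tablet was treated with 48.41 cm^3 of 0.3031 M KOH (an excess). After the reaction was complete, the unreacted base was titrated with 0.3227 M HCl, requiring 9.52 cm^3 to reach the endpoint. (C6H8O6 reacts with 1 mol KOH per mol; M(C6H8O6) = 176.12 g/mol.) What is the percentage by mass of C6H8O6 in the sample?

76.6%

Total n(KOH) added = 0.3031 x 0.04841 = 0.01467 mol.
n(HCl) used = 0.3227 x 0.009520 = 0.003072 mol, which equals the excess n(KOH).
So n(KOH) consumed by the sample = 0.01467 - 0.003072 = 0.01160 mol.
n(C6H8O6) = 0.01160 / 1 = 0.01160 mol.
mass C6H8O6 = 0.01160 x 176.12 = 2.043 g, so %C6H8O6 = 2.043/2.6676 x 100 = 76.6%.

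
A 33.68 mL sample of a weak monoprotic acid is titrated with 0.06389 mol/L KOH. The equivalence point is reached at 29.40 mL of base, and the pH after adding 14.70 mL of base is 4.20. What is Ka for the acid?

14.70 mL is half of the equivalence volume, so this is the half-equivalence point where [HA] = [A^-].
At half-equivalence pH = pKa, so pKa = 4.20.
Ka = 10^(-4.20) = 6.3 x 10^-5.

6.3 x 10^-5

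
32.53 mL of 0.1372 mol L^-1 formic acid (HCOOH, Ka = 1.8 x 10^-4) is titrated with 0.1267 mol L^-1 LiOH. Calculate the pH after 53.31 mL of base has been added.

n(acid) = 0.1372 x 0.03253 = 0.004463 mol; n(LiOH) added = 0.1267 x 0.05331 = 0.006754 mol.
Base is in excess by 0.006754 - 0.004463 = 0.002291 mol in a total volume of 0.08584 L.
[OH^-] = 0.002291/0.08584 = 0.02669 M, so pOH = 1.57 and pH = 14.00 - 1.57 = 12.43.

12.43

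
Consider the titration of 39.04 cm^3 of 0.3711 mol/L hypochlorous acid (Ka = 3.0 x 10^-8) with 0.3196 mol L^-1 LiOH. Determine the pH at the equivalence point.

10.38

n(HClO) = 0.3711 x 0.03904 = 0.01449 mol; V(LiOH) at equivalence = 0.01449/0.3196 = 0.04533 L.
At equivalence all the acid is converted to ClO-; total volume = 0.03904 + 0.04533 = 0.08437 L, so [ClO-] = 0.01449/0.08437 = 0.1717 M.
Kb = Kw/Ka = 1.0e-14 / 3.0 x 10^-8 = 3.33e-7.
[OH^-] = sqrt(Kb x [ClO-]) = sqrt(3.33e-7 x 0.1717) = 0.000239 M.
pOH = 3.62, so pH = 14.00 - 3.62 = 10.38.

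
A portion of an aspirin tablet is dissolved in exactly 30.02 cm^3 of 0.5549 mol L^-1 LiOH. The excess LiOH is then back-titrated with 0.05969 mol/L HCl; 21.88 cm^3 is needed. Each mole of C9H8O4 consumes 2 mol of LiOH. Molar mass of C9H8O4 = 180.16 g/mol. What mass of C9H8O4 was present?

1.38 g

Total n(LiOH) added = 0.5549 x 0.03002 = 0.01666 mol.
n(HCl) used = 0.05969 x 0.02188 = 0.001306 mol, which equals the excess n(LiOH).
So n(LiOH) consumed by the sample = 0.01666 - 0.001306 = 0.01535 mol.
n(C9H8O4) = 0.01535 / 2 = 0.007676 mol.
mass = 0.007676 mol x 180.16 g/mol = 1.38 g.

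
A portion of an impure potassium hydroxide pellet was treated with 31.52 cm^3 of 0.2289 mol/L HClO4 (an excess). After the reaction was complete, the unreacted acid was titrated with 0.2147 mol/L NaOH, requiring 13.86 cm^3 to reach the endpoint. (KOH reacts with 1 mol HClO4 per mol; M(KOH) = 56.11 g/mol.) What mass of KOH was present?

0.238 g

Total n(HClO4) added = 0.2289 x 0.03152 = 0.007215 mol.
n(NaOH) used = 0.2147 x 0.01386 = 0.002976 mol, which equals the excess n(HClO4).
So n(HClO4) consumed by the sample = 0.007215 - 0.002976 = 0.004239 mol.
n(KOH) = 0.004239 / 1 = 0.004239 mol.
mass = 0.004239 mol x 56.11 g/mol = 0.238 g.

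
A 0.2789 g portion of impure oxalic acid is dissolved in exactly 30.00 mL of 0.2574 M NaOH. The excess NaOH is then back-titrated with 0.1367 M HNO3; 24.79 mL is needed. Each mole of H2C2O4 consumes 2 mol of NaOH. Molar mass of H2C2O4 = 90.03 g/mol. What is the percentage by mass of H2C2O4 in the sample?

69.9%

Total n(NaOH) added = 0.2574 x 0.03000 = 0.007722 mol.
n(HNO3) used = 0.1367 x 0.02479 = 0.003389 mol, which equals the excess n(NaOH).
So n(NaOH) consumed by the sample = 0.007722 - 0.003389 = 0.004333 mol.
n(H2C2O4) = 0.004333 / 2 = 0.002167 mol.
mass H2C2O4 = 0.002167 x 90.03 = 0.1951 g, so %H2C2O4 = 0.1951/0.2789 x 100 = 69.9%.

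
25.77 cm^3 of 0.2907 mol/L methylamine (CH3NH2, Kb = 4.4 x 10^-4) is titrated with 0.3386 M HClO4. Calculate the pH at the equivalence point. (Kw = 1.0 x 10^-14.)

n(CH3NH2) = 0.2907 x 0.02577 = 0.007491 mol; V(HClO4) at equivalence = 0.007491/0.3386 = 0.02212 L.
At equivalence the base is fully converted to CH3NH3+; total volume = 0.04789 L, so [CH3NH3+] = 0.007491/0.04789 = 0.1564 M.
Ka(CH3NH3+) = Kw/Kb = 1.0e-14 / 4.4 x 10^-4 = 2.27e-11.
[H^+] = sqrt(Ka x [CH3NH3+]) = sqrt(2.27e-11 x 0.1564) = 1.89e-6 M.
pH = -log(1.89e-6) = 5.72.

5.72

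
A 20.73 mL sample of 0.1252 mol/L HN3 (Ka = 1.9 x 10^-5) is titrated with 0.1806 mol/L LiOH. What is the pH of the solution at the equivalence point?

n(HN3) = 0.1252 x 0.02073 = 0.002595 mol; V(LiOH) at equivalence = 0.002595/0.1806 = 0.01437 L.
At equivalence all the acid is converted to N3-; total volume = 0.02073 + 0.01437 = 0.03510 L, so [N3-] = 0.002595/0.03510 = 0.07394 M.
Kb = Kw/Ka = 1.0e-14 / 1.9 x 10^-5 = 5.26e-10.
[OH^-] = sqrt(Kb x [N3-]) = sqrt(5.26e-10 x 0.07394) = 6.24e-6 M.
pOH = 5.20, so pH = 14.00 - 5.20 = 8.80.

8.80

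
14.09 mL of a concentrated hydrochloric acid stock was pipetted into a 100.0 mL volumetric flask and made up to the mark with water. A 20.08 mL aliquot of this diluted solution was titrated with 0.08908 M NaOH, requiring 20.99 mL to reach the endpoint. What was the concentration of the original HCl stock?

n(NaOH) = 0.08908 x 0.02099 = 0.001870 mol.
n(HCl) in the aliquot = 0.001870 mol.
[diluted HCl] = 0.001870 / 0.02008 = 0.09312 M.
Dilution factor = 100.0/14.09 = 7.097, so [stock] = 0.09312 x 7.097 = 0.661 M.

0.661 M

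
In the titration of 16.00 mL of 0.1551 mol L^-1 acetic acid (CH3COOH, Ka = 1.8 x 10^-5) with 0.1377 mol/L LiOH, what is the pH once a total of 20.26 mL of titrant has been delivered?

n(acid) = 0.1551 x 0.01600 = 0.002482 mol; n(LiOH) added = 0.1377 x 0.02026 = 0.002790 mol.
Base is in excess by 0.002790 - 0.002482 = 0.0003082 mol in a total volume of 0.03626 L.
[OH^-] = 0.0003082/0.03626 = 0.008500 M, so pOH = 2.07 and pH = 14.00 - 2.07 = 11.93.

11.93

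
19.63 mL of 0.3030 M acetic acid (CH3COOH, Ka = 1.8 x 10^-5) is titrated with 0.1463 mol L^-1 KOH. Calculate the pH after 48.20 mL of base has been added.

12.21

n(acid) = 0.3030 x 0.01963 = 0.005948 mol; n(KOH) added = 0.1463 x 0.04820 = 0.007052 mol.
Base is in excess by 0.007052 - 0.005948 = 0.001104 mol in a total volume of 0.06783 L.
[OH^-] = 0.001104/0.06783 = 0.01627 M, so pOH = 1.79 and pH = 14.00 - 1.79 = 12.21.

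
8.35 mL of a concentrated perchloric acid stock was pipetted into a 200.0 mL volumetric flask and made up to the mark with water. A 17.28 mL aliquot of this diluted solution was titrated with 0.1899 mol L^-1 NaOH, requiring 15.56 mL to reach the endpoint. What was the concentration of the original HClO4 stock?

4.10 M

n(NaOH) = 0.1899 x 0.01556 = 0.002955 mol.
n(HClO4) in the aliquot = 0.002955 mol.
[diluted HClO4] = 0.002955 / 0.01728 = 0.1710 M.
Dilution factor = 200.0/8.350 = 23.95, so [stock] = 0.1710 x 23.95 = 4.10 M.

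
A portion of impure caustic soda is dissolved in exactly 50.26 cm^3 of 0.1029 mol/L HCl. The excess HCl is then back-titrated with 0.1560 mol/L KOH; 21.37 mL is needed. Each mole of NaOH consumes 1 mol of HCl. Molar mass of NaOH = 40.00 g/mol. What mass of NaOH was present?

0.0735 g

Total n(HCl) added = 0.1029 x 0.05026 = 0.005172 mol.
n(KOH) used = 0.1560 x 0.02137 = 0.003334 mol, which equals the excess n(HCl).
So n(HCl) consumed by the sample = 0.005172 - 0.003334 = 0.001838 mol.
n(NaOH) = 0.001838 / 1 = 0.001838 mol.
mass = 0.001838 mol x 40.00 g/mol = 0.0735 g.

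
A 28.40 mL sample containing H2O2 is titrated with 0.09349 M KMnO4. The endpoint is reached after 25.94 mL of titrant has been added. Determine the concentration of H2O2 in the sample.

n(KMnO4) = 0.09349 x 0.02594 = 0.002425 mol.
From the balanced equation, 2 mol KMnO4 reacts with 5 mol H2O2, so n(H2O2) = 0.002425 x 5/2 = 0.006063 mol.
[H2O2] = 0.006063 / 0.02840 L = 0.213 M.

0.213 M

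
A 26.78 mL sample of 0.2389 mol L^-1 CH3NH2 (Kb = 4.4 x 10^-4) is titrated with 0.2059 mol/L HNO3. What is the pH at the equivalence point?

5.80

n(CH3NH2) = 0.2389 x 0.02678 = 0.006398 mol; V(HNO3) at equivalence = 0.006398/0.2059 = 0.03107 L.
At equivalence the base is fully converted to CH3NH3+; total volume = 0.05785 L, so [CH3NH3+] = 0.006398/0.05785 = 0.1106 M.
Ka(CH3NH3+) = Kw/Kb = 1.0e-14 / 4.4 x 10^-4 = 2.27e-11.
[H^+] = sqrt(Ka x [CH3NH3+]) = sqrt(2.27e-11 x 0.1106) = 1.59e-6 M.
pH = -log(1.59e-6) = 5.80.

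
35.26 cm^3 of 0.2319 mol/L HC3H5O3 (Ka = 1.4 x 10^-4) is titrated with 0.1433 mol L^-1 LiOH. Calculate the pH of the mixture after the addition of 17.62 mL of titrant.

3.50

Initial n(HC3H5O3) = 0.2319 x 0.03526 = 0.008177 mol.
n(LiOH) added = 0.1433 x 0.01762 = 0.002525 mol, converting that many moles of HC3H5O3 to C3H5O3-.
Remaining n(HC3H5O3) = 0.005652 mol; n(C3H5O3-) = 0.002525 mol.
By Henderson-Hasselbalch, pH = pKa + log([A^-]/[HA]) = 3.85 + log(0.002525/0.005652) = 3.85 + (-0.35) = 3.50.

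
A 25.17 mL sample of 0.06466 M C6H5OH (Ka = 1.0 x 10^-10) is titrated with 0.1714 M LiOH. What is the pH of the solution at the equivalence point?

n(C6H5OH) = 0.06466 x 0.02517 = 0.001627 mol; V(LiOH) at equivalence = 0.001627/0.1714 = 0.009495 L.
At equivalence all the acid is converted to C6H5O-; total volume = 0.02517 + 0.009495 = 0.03467 L, so [C6H5O-] = 0.001627/0.03467 = 0.04695 M.
Kb = Kw/Ka = 1.0e-14 / 1.0 x 10^-10 = 0.000100.
[OH^-] = sqrt(Kb x [C6H5O-]) = sqrt(0.000100 x 0.04695) = 0.00217 M.
pOH = 2.66, so pH = 14.00 - 2.66 = 11.34.

11.34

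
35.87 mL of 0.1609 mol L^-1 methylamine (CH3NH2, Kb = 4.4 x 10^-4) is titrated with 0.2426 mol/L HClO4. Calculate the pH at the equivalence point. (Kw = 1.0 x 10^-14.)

n(CH3NH2) = 0.1609 x 0.03587 = 0.005771 mol; V(HClO4) at equivalence = 0.005771/0.2426 = 0.02379 L.
At equivalence the base is fully converted to CH3NH3+; total volume = 0.05966 L, so [CH3NH3+] = 0.005771/0.05966 = 0.09674 M.
Ka(CH3NH3+) = Kw/Kb = 1.0e-14 / 4.4 x 10^-4 = 2.27e-11.
[H^+] = sqrt(Ka x [CH3NH3+]) = sqrt(2.27e-11 x 0.09674) = 1.48e-6 M.
pH = -log(1.48e-6) = 5.83.

5.83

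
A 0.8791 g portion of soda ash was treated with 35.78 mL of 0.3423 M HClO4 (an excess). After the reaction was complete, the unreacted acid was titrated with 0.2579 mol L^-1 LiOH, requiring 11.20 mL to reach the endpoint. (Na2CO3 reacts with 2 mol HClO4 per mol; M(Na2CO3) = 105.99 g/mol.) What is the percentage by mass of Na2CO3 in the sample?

Total n(HClO4) added = 0.3423 x 0.03578 = 0.01225 mol.
n(LiOH) used = 0.2579 x 0.01120 = 0.002888 mol, which equals the excess n(HClO4).
So n(HClO4) consumed by the sample = 0.01225 - 0.002888 = 0.009359 mol.
n(Na2CO3) = 0.009359 / 2 = 0.004680 mol.
mass Na2CO3 = 0.004680 x 105.99 = 0.4960 g, so %Na2CO3 = 0.4960/0.8791 x 100 = 56.4%.

56.4%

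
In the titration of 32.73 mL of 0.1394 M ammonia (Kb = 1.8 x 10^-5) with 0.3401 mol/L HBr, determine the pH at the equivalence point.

5.13

n(NH3) = 0.1394 x 0.03273 = 0.004563 mol; V(HBr) at equivalence = 0.004563/0.3401 = 0.01342 L.
At equivalence the base is fully converted to NH4+; total volume = 0.04615 L, so [NH4+] = 0.004563/0.04615 = 0.09887 M.
Ka(NH4+) = Kw/Kb = 1.0e-14 / 1.8 x 10^-5 = 5.56e-10.
[H^+] = sqrt(Ka x [NH4+]) = sqrt(5.56e-10 x 0.09887) = 7.41e-6 M.
pH = -log(7.41e-6) = 5.13.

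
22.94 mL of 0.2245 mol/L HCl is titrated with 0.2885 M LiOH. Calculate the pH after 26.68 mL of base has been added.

12.71

n(acid) = 0.2245 x 0.02294 = 0.005150 mol; n(LiOH) added = 0.2885 x 0.02668 = 0.007697 mol.
Base is in excess by 0.007697 - 0.005150 = 0.002547 mol in a total volume of 0.04962 L.
[OH^-] = 0.002547/0.04962 = 0.05133 M, so pOH = 1.29 and pH = 14.00 - 1.29 = 12.71.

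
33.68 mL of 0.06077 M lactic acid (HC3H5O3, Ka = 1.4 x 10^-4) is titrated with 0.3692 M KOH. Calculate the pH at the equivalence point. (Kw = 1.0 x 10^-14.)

n(HC3H5O3) = 0.06077 x 0.03368 = 0.002047 mol; V(KOH) at equivalence = 0.002047/0.3692 = 0.005544 L.
At equivalence all the acid is converted to C3H5O3-; total volume = 0.03368 + 0.005544 = 0.03922 L, so [C3H5O3-] = 0.002047/0.03922 = 0.05218 M.
Kb = Kw/Ka = 1.0e-14 / 1.4 x 10^-4 = 7.14e-11.
[OH^-] = sqrt(Kb x [C3H5O3-]) = sqrt(7.14e-11 x 0.05218) = 1.93e-6 M.
pOH = 5.71, so pH = 14.00 - 5.71 = 8.29.

8.29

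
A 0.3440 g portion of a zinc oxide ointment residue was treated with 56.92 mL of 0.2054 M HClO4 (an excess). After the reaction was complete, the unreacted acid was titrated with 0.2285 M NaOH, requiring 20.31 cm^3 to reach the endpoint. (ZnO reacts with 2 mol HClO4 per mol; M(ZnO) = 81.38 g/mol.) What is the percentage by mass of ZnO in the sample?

83.4%

Total n(HClO4) added = 0.2054 x 0.05692 = 0.01169 mol.
n(NaOH) used = 0.2285 x 0.02031 = 0.004641 mol, which equals the excess n(HClO4).
So n(HClO4) consumed by the sample = 0.01169 - 0.004641 = 0.007051 mol.
n(ZnO) = 0.007051 / 2 = 0.003525 mol.
mass ZnO = 0.003525 x 81.38 = 0.2869 g, so %ZnO = 0.2869/0.3440 x 100 = 83.4%.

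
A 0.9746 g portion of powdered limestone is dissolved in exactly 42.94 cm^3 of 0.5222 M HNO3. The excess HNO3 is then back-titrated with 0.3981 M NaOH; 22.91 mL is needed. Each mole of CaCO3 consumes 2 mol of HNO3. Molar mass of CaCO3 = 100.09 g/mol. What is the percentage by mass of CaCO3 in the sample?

68.3%

Total n(HNO3) added = 0.5222 x 0.04294 = 0.02242 mol.
n(NaOH) used = 0.3981 x 0.02291 = 0.009120 mol, which equals the excess n(HNO3).
So n(HNO3) consumed by the sample = 0.02242 - 0.009120 = 0.01330 mol.
n(CaCO3) = 0.01330 / 2 = 0.006651 mol.
mass CaCO3 = 0.006651 x 100.09 = 0.6657 g, so %CaCO3 = 0.6657/0.9746 x 100 = 68.3%.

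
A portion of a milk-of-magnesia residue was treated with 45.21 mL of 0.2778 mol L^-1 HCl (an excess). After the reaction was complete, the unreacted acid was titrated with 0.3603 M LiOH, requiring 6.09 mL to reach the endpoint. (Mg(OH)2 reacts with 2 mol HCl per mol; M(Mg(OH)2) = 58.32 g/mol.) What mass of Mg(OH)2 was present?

Total n(HCl) added = 0.2778 x 0.04521 = 0.01256 mol.
n(LiOH) used = 0.3603 x 0.006090 = 0.002194 mol, which equals the excess n(HCl).
So n(HCl) consumed by the sample = 0.01256 - 0.002194 = 0.01037 mol.
n(Mg(OH)2) = 0.01037 / 2 = 0.005183 mol.
mass = 0.005183 mol x 58.32 g/mol = 0.302 g.

0.302 g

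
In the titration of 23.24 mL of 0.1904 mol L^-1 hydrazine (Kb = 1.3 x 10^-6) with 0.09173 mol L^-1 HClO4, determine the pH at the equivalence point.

n(N2H4) = 0.1904 x 0.02324 = 0.004425 mol; V(HClO4) at equivalence = 0.004425/0.09173 = 0.04824 L.
At equivalence the base is fully converted to N2H5+; total volume = 0.07148 L, so [N2H5+] = 0.004425/0.07148 = 0.06191 M.
Ka(N2H5+) = Kw/Kb = 1.0e-14 / 1.3 x 10^-6 = 7.69e-9.
[H^+] = sqrt(Ka x [N2H5+]) = sqrt(7.69e-9 x 0.06191) = 2.18e-5 M.
pH = -log(2.18e-5) = 4.66.

4.66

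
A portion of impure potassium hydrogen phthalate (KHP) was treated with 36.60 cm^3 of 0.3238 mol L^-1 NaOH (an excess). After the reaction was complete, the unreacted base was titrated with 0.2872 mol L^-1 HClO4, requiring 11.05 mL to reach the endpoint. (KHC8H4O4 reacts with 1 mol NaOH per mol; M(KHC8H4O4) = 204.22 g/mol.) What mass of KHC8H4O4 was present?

1.77 g

Total n(NaOH) added = 0.3238 x 0.03660 = 0.01185 mol.
n(HClO4) used = 0.2872 x 0.01105 = 0.003174 mol, which equals the excess n(NaOH).
So n(NaOH) consumed by the sample = 0.01185 - 0.003174 = 0.008678 mol.
n(KHC8H4O4) = 0.008678 / 1 = 0.008678 mol.
mass = 0.008678 mol x 204.22 g/mol = 1.77 g.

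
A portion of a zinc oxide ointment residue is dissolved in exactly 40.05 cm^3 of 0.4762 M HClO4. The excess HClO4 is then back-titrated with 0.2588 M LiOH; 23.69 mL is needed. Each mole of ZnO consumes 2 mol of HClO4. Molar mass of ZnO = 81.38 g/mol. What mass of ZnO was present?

Total n(HClO4) added = 0.4762 x 0.04005 = 0.01907 mol.
n(LiOH) used = 0.2588 x 0.02369 = 0.006131 mol, which equals the excess n(HClO4).
So n(HClO4) consumed by the sample = 0.01907 - 0.006131 = 0.01294 mol.
n(ZnO) = 0.01294 / 2 = 0.006470 mol.
mass = 0.006470 mol x 81.38 g/mol = 0.527 g.

0.527 g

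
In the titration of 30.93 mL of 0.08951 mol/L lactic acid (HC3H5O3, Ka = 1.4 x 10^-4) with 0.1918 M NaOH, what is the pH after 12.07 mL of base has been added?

4.56

Initial n(HC3H5O3) = 0.08951 x 0.03093 = 0.002769 mol.
n(NaOH) added = 0.1918 x 0.01207 = 0.002315 mol, converting that many moles of HC3H5O3 to C3H5O3-.
Remaining n(HC3H5O3) = 0.0004535 mol; n(C3H5O3-) = 0.002315 mol.
By Henderson-Hasselbalch, pH = pKa + log([A^-]/[HA]) = 3.85 + log(0.002315/0.0004535) = 3.85 + (+0.71) = 4.56.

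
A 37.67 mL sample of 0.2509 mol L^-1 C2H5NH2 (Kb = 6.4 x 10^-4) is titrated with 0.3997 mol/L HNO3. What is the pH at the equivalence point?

n(C2H5NH2) = 0.2509 x 0.03767 = 0.009451 mol; V(HNO3) at equivalence = 0.009451/0.3997 = 0.02365 L.
At equivalence the base is fully converted to C2H5NH3+; total volume = 0.06132 L, so [C2H5NH3+] = 0.009451/0.06132 = 0.1541 M.
Ka(C2H5NH3+) = Kw/Kb = 1.0e-14 / 6.4 x 10^-4 = 1.56e-11.
[H^+] = sqrt(Ka x [C2H5NH3+]) = sqrt(1.56e-11 x 0.1541) = 1.55e-6 M.
pH = -log(1.55e-6) = 5.81.

5.81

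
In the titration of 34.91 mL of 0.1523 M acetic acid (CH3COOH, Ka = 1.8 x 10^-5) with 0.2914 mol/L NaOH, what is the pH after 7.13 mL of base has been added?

4.55

Initial n(CH3COOH) = 0.1523 x 0.03491 = 0.005317 mol.
n(NaOH) added = 0.2914 x 0.007130 = 0.002078 mol, converting that many moles of CH3COOH to CH3COO-.
Remaining n(CH3COOH) = 0.003239 mol; n(CH3COO-) = 0.002078 mol.
By Henderson-Hasselbalch, pH = pKa + log([A^-]/[HA]) = 4.74 + log(0.002078/0.003239) = 4.74 + (-0.19) = 4.55.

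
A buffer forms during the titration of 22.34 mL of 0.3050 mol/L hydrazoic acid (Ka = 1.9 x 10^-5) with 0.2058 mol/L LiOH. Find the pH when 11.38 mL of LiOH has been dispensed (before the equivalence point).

4.44

Initial n(HN3) = 0.3050 x 0.02234 = 0.006814 mol.
n(LiOH) added = 0.2058 x 0.01138 = 0.002342 mol, converting that many moles of HN3 to N3-.
Remaining n(HN3) = 0.004472 mol; n(N3-) = 0.002342 mol.
By Henderson-Hasselbalch, pH = pKa + log([A^-]/[HA]) = 4.72 + log(0.002342/0.004472) = 4.72 + (-0.28) = 4.44.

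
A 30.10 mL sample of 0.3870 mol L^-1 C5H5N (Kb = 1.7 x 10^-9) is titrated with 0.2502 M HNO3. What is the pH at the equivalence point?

n(C5H5N) = 0.3870 x 0.03010 = 0.01165 mol; V(HNO3) at equivalence = 0.01165/0.2502 = 0.04656 L.
At equivalence the base is fully converted to C5H5NH+; total volume = 0.07666 L, so [C5H5NH+] = 0.01165/0.07666 = 0.1520 M.
Ka(C5H5NH+) = Kw/Kb = 1.0e-14 / 1.7 x 10^-9 = 5.88e-6.
[H^+] = sqrt(Ka x [C5H5NH+]) = sqrt(5.88e-6 x 0.1520) = 0.000945 M.
pH = -log(0.000945) = 3.02.

3.02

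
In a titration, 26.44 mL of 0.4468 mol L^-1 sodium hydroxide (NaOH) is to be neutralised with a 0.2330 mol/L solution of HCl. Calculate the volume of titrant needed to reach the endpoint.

n(NaOH) = 0.4468 mol/L x 0.02644 L = 0.01181 mol.
At equivalence n(HCl) = n(NaOH) = 0.01181 mol.
V(HCl) = 0.01181 / 0.2330 = 0.05070 L = 50.7 mL.

50.7 mL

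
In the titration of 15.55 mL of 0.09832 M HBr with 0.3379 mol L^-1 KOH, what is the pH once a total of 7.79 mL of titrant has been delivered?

12.67

n(acid) = 0.09832 x 0.01555 = 0.001529 mol; n(KOH) added = 0.3379 x 0.007790 = 0.002632 mol.
Base is in excess by 0.002632 - 0.001529 = 0.001103 mol in a total volume of 0.02334 L.
[OH^-] = 0.001103/0.02334 = 0.04727 M, so pOH = 1.33 and pH = 14.00 - 1.33 = 12.67.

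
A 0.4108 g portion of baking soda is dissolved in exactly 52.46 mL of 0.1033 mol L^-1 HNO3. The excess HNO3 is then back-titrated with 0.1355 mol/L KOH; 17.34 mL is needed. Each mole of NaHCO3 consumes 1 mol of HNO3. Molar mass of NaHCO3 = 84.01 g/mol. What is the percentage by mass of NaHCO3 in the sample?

62.8%

Total n(HNO3) added = 0.1033 x 0.05246 = 0.005419 mol.
n(KOH) used = 0.1355 x 0.01734 = 0.002350 mol, which equals the excess n(HNO3).
So n(HNO3) consumed by the sample = 0.005419 - 0.002350 = 0.003070 mol.
n(NaHCO3) = 0.003070 / 1 = 0.003070 mol.
mass NaHCO3 = 0.003070 x 84.01 = 0.2579 g, so %NaHCO3 = 0.2579/0.4108 x 100 = 62.8%.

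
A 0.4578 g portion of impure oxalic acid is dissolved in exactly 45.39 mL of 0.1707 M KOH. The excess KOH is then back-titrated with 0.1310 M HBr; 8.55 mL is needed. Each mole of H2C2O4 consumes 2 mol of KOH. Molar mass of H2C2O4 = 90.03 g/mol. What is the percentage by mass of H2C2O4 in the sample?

Total n(KOH) added = 0.1707 x 0.04539 = 0.007748 mol.
n(HBr) used = 0.1310 x 0.008550 = 0.001120 mol, which equals the excess n(KOH).
So n(KOH) consumed by the sample = 0.007748 - 0.001120 = 0.006628 mol.
n(H2C2O4) = 0.006628 / 2 = 0.003314 mol.
mass H2C2O4 = 0.003314 x 90.03 = 0.2984 g, so %H2C2O4 = 0.2984/0.4578 x 100 = 65.2%.

65.2%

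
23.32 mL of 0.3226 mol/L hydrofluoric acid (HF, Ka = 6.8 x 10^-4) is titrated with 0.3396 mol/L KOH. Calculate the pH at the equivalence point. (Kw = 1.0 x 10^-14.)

8.19

n(HF) = 0.3226 x 0.02332 = 0.007523 mol; V(KOH) at equivalence = 0.007523/0.3396 = 0.02215 L.
At equivalence all the acid is converted to F-; total volume = 0.02332 + 0.02215 = 0.04547 L, so [F-] = 0.007523/0.04547 = 0.1654 M.
Kb = Kw/Ka = 1.0e-14 / 6.8 x 10^-4 = 1.47e-11.
[OH^-] = sqrt(Kb x [F-]) = sqrt(1.47e-11 x 0.1654) = 1.56e-6 M.
pOH = 5.81, so pH = 14.00 - 5.81 = 8.19.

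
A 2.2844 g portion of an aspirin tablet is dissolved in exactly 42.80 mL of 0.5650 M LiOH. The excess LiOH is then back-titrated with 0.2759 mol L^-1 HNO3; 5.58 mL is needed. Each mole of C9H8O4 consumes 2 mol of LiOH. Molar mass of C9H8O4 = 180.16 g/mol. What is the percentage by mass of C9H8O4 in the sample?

Total n(LiOH) added = 0.5650 x 0.04280 = 0.02418 mol.
n(HNO3) used = 0.2759 x 0.005580 = 0.001540 mol, which equals the excess n(LiOH).
So n(LiOH) consumed by the sample = 0.02418 - 0.001540 = 0.02264 mol.
n(C9H8O4) = 0.02264 / 2 = 0.01132 mol.
mass C9H8O4 = 0.01132 x 180.16 = 2.040 g, so %C9H8O4 = 2.040/2.2844 x 100 = 89.3%.

89.3%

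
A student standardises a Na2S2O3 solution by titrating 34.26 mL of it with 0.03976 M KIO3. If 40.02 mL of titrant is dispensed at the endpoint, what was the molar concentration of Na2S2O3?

0.279 M

n(KIO3) = 0.03976 x 0.04002 = 0.001591 mol.
From the balanced equation, 1 mol KIO3 reacts with 6 mol Na2S2O3, so n(Na2S2O3) = 0.001591 x 6/1 = 0.009547 mol.
[Na2S2O3] = 0.009547 / 0.03426 L = 0.279 M.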